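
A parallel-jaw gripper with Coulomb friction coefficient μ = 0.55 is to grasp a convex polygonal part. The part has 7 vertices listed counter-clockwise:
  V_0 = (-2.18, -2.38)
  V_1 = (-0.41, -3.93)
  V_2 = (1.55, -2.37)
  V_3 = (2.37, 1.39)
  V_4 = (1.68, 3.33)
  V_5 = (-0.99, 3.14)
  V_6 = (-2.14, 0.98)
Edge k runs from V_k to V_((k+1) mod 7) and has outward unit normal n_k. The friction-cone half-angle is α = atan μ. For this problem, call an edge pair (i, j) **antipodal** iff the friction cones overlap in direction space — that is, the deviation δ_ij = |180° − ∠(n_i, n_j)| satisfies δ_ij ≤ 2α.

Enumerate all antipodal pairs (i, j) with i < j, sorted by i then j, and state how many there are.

α = atan 0.55 = 28.81°;  2α = 57.62°
n_0 = (-0.6588, -0.7523)
n_1 = (+0.6227, -0.7824)
n_2 = (+0.9770, -0.2131)
n_3 = (+0.9422, +0.3351)
n_4 = (-0.0710, +0.9975)
n_5 = (-0.8827, +0.4700)
n_6 = (-0.9999, +0.0119)
  (0,1): δ = 100.27°  ·
  (0,2): δ = 61.09°  ·
  (0,3): δ = 29.21°  ✓
  (0,4): δ = 45.28°  ✓
  (0,5): δ = 103.18°  ·
  (0,6): δ = 130.53°  ·
  (1,2): δ = 140.82°  ·
  (1,3): δ = 108.94°  ·
  (1,4): δ = 34.45°  ✓
  (1,5): δ = 23.45°  ✓
  (1,6): δ = 50.80°  ✓
  (2,3): δ = 148.12°  ·
  (2,4): δ = 73.63°  ·
  (2,5): δ = 15.73°  ✓
  (2,6): δ = 11.62°  ✓
  (3,4): δ = 105.51°  ·
  (3,5): δ = 47.61°  ✓
  (3,6): δ = 20.26°  ✓
  (4,5): δ = 122.10°  ·
  (4,6): δ = 94.75°  ·
  (5,6): δ = 152.65°  ·
antipodal pairs: 9

count = 9; pairs: (0,3), (0,4), (1,4), (1,5), (1,6), (2,5), (2,6), (3,5), (3,6)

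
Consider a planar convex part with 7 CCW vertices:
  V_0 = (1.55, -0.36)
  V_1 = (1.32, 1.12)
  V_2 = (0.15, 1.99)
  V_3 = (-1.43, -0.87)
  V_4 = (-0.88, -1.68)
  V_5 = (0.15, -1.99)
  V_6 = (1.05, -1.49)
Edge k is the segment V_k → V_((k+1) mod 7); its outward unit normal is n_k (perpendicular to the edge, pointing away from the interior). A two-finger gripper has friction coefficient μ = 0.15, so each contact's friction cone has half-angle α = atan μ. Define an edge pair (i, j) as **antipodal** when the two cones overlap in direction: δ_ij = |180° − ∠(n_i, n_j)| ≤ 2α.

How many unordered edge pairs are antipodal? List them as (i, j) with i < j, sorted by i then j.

count = 1; pairs: (2,6)

α = atan 0.15 = 8.53°;  2α = 17.06°
n_0 = (+0.9881, +0.1536)
n_1 = (+0.5967, +0.8025)
n_2 = (-0.8753, +0.4836)
n_3 = (-0.8273, -0.5618)
n_4 = (-0.2882, -0.9576)
n_5 = (+0.4856, -0.8742)
n_6 = (+0.9145, -0.4046)
  (0,1): δ = 135.47°  ·
  (0,2): δ = 37.75°  ·
  (0,3): δ = 25.34°  ·
  (0,4): δ = 64.42°  ·
  (0,5): δ = 110.22°  ·
  (0,6): δ = 147.30°  ·
  (1,2): δ = 82.28°  ·
  (1,3): δ = 19.19°  ·
  (1,4): δ = 19.88°  ·
  (1,5): δ = 65.69°  ·
  (1,6): δ = 102.77°  ·
  (2,3): δ = 116.90°  ·
  (2,4): δ = 77.83°  ·
  (2,5): δ = 32.03°  ·
  (2,6): δ = 5.05°  ✓
  (3,4): δ = 140.93°  ·
  (3,5): δ = 95.12°  ·
  (3,6): δ = 58.05°  ·
  (4,5): δ = 134.20°  ·
  (4,6): δ = 97.12°  ·
  (5,6): δ = 142.92°  ·
antipodal pairs: 1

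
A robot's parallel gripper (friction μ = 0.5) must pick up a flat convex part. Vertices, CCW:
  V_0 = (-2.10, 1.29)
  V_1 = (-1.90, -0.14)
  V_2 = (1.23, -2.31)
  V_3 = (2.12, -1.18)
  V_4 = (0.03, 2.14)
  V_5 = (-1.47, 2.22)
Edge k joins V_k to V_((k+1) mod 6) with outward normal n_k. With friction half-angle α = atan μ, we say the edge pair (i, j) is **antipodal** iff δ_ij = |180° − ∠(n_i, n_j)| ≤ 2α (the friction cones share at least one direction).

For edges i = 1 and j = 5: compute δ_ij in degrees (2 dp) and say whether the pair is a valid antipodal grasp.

α = atan 0.5 = 26.57°;  2α = 53.13°
edge 1: e_1 = (+3.13, -2.17);  n_1 = (-0.5698, -0.8218)
edge 5: e_5 = (-0.63, -0.93);  n_5 = (-0.8279, +0.5608)
∠(n_1, n_5) = 89.38°
δ = |180° − 89.38°| = 90.62°
90.62° > 2α = 53.13°  →  invalid

δ = 90.62°, invalid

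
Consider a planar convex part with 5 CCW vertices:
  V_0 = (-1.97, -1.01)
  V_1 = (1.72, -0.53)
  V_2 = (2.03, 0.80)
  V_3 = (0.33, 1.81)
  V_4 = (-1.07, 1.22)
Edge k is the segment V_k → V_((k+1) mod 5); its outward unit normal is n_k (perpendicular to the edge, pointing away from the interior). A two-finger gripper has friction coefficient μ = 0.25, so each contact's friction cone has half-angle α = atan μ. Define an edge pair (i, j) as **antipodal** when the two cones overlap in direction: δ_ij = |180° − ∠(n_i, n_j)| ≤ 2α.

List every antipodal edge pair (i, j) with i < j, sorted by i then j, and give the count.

count = 2; pairs: (0,3), (1,4)

α = atan 0.25 = 14.04°;  2α = 28.07°
n_0 = (+0.1290, -0.9916)
n_1 = (+0.9739, -0.2270)
n_2 = (+0.5108, +0.8597)
n_3 = (-0.3884, +0.9215)
n_4 = (-0.9273, +0.3743)
  (0,1): δ = 110.53°  ·
  (0,2): δ = 38.13°  ·
  (0,3): δ = 15.44°  ✓
  (0,4): δ = 60.61°  ·
  (1,2): δ = 107.59°  ·
  (1,3): δ = 54.03°  ·
  (1,4): δ = 8.86°  ✓
  (2,3): δ = 126.43°  ·
  (2,4): δ = 81.26°  ·
  (3,4): δ = 134.83°  ·
antipodal pairs: 2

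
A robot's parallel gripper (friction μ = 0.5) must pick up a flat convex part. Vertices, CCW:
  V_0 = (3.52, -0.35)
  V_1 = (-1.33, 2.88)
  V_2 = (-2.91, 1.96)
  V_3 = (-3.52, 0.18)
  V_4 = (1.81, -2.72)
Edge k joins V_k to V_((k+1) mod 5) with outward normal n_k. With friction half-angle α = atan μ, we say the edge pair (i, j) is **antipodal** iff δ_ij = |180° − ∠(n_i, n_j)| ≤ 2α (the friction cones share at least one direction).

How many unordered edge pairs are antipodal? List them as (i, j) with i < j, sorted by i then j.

count = 3; pairs: (0,3), (1,4), (2,4)

α = atan 0.5 = 26.57°;  2α = 53.13°
n_0 = (+0.5543, +0.8323)
n_1 = (-0.5032, +0.8642)
n_2 = (-0.9460, +0.3242)
n_3 = (-0.4779, -0.8784)
n_4 = (+0.8109, -0.5851)
  (0,1): δ = 116.13°  ·
  (0,2): δ = 75.25°  ·
  (0,3): δ = 5.11°  ✓
  (0,4): δ = 87.85°  ·
  (1,2): δ = 139.13°  ·
  (1,3): δ = 58.76°  ·
  (1,4): δ = 23.98°  ✓
  (2,3): δ = 99.63°  ·
  (2,4): δ = 16.89°  ✓
  (3,4): δ = 97.26°  ·
antipodal pairs: 3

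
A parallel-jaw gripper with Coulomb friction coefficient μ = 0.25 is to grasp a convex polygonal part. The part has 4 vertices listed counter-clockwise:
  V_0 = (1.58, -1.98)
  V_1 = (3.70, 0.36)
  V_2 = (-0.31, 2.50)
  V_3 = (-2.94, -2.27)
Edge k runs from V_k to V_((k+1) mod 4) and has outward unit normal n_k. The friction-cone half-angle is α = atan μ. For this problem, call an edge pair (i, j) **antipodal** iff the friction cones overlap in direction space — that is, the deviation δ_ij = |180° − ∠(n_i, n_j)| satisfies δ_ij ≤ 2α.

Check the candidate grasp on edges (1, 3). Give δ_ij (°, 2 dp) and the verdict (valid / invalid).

δ = 31.76°, invalid

α = atan 0.25 = 14.04°;  2α = 28.07°
edge 1: e_1 = (-4.01, +2.14);  n_1 = (+0.4708, +0.8822)
edge 3: e_3 = (+4.52, +0.29);  n_3 = (+0.0640, -0.9979)
∠(n_1, n_3) = 148.24°
δ = |180° − 148.24°| = 31.76°
31.76° > 2α = 28.07°  →  invalid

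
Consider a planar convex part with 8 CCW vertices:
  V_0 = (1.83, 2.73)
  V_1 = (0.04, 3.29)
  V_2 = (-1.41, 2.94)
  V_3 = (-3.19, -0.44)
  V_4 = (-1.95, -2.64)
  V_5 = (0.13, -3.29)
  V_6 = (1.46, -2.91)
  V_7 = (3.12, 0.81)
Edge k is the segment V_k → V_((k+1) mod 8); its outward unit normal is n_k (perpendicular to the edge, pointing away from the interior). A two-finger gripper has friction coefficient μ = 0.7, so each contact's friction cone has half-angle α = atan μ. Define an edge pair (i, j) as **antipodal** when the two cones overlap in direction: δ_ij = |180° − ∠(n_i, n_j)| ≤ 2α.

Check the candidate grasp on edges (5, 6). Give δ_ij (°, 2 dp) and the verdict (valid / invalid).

α = atan 0.7 = 34.99°;  2α = 69.98°
edge 5: e_5 = (+1.33, +0.38);  n_5 = (+0.2747, -0.9615)
edge 6: e_6 = (+1.66, +3.72);  n_6 = (+0.9132, -0.4075)
∠(n_5, n_6) = 50.01°
δ = |180° − 50.01°| = 129.99°
129.99° > 2α = 69.98°  →  invalid

δ = 129.99°, invalid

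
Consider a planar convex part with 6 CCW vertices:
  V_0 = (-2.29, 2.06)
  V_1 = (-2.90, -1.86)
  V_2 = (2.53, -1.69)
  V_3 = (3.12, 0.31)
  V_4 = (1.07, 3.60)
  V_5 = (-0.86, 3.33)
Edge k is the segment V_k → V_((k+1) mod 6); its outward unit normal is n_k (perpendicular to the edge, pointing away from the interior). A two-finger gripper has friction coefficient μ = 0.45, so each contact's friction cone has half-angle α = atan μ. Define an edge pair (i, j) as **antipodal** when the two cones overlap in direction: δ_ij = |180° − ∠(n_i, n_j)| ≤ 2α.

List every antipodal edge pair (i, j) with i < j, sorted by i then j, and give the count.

α = atan 0.45 = 24.23°;  2α = 48.46°
n_0 = (-0.9881, +0.1538)
n_1 = (+0.0313, -0.9995)
n_2 = (+0.9591, -0.2829)
n_3 = (+0.8487, +0.5288)
n_4 = (-0.1385, +0.9904)
n_5 = (-0.6640, +0.7477)
  (0,1): δ = 79.36°  ·
  (0,2): δ = 7.59°  ✓
  (0,3): δ = 40.77°  ✓
  (0,4): δ = 106.81°  ·
  (0,5): δ = 140.45°  ·
  (1,2): δ = 108.23°  ·
  (1,3): δ = 59.87°  ·
  (1,4): δ = 6.17°  ✓
  (1,5): δ = 39.82°  ✓
  (2,3): δ = 131.64°  ·
  (2,4): δ = 65.60°  ·
  (2,5): δ = 31.96°  ✓
  (3,4): δ = 113.96°  ·
  (3,5): δ = 80.32°  ·
  (4,5): δ = 146.36°  ·
antipodal pairs: 5

count = 5; pairs: (0,2), (0,3), (1,4), (1,5), (2,5)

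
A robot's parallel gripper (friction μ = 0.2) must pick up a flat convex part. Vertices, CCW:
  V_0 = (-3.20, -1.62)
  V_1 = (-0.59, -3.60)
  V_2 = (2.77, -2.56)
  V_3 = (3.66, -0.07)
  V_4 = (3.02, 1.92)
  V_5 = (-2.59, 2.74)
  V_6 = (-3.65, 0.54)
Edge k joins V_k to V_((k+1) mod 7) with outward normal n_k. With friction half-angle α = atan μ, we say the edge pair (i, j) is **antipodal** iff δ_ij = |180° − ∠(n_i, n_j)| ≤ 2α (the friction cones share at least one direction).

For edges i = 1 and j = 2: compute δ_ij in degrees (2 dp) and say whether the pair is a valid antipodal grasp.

α = atan 0.2 = 11.31°;  2α = 22.62°
edge 1: e_1 = (+3.36, +1.04);  n_1 = (+0.2957, -0.9553)
edge 2: e_2 = (+0.89, +2.49);  n_2 = (+0.9417, -0.3366)
∠(n_1, n_2) = 53.13°
δ = |180° − 53.13°| = 126.87°
126.87° > 2α = 22.62°  →  invalid

δ = 126.87°, invalid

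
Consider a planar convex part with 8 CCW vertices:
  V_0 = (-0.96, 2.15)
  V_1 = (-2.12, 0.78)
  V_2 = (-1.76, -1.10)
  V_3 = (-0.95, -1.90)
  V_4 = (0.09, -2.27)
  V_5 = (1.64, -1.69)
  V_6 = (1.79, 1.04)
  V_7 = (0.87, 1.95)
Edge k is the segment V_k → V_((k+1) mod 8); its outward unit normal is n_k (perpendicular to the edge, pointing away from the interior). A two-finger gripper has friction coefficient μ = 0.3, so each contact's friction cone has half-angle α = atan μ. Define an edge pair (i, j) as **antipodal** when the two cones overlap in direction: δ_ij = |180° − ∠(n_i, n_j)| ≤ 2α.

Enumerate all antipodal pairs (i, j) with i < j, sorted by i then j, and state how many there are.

count = 6; pairs: (0,4), (1,5), (2,6), (3,6), (3,7), (4,7)

α = atan 0.3 = 16.70°;  2α = 33.40°
n_0 = (-0.7632, +0.6462)
n_1 = (-0.9822, -0.1881)
n_2 = (-0.7027, -0.7115)
n_3 = (-0.3352, -0.9422)
n_4 = (+0.3505, -0.9366)
n_5 = (+0.9985, -0.0549)
n_6 = (+0.7032, +0.7110)
n_7 = (+0.1086, +0.9941)
  (0,1): δ = 128.90°  ·
  (0,2): δ = 94.39°  ·
  (0,3): δ = 69.33°  ·
  (0,4): δ = 29.23°  ✓
  (0,5): δ = 37.11°  ·
  (0,6): δ = 85.57°  ·
  (0,7): δ = 124.02°  ·
  (1,2): δ = 145.48°  ·
  (1,3): δ = 120.42°  ·
  (1,4): δ = 80.32°  ·
  (1,5): δ = 13.99°  ✓
  (1,6): δ = 34.47°  ·
  (1,7): δ = 72.92°  ·
  (2,3): δ = 154.94°  ·
  (2,4): δ = 114.84°  ·
  (2,5): δ = 48.50°  ·
  (2,6): δ = 0.04°  ✓
  (2,7): δ = 38.41°  ·
  (3,4): δ = 139.90°  ·
  (3,5): δ = 73.56°  ·
  (3,6): δ = 25.10°  ✓
  (3,7): δ = 13.35°  ✓
  (4,5): δ = 113.66°  ·
  (4,6): δ = 65.20°  ·
  (4,7): δ = 26.75°  ✓
  (5,6): δ = 131.54°  ·
  (5,7): δ = 93.09°  ·
  (6,7): δ = 141.55°  ·
antipodal pairs: 6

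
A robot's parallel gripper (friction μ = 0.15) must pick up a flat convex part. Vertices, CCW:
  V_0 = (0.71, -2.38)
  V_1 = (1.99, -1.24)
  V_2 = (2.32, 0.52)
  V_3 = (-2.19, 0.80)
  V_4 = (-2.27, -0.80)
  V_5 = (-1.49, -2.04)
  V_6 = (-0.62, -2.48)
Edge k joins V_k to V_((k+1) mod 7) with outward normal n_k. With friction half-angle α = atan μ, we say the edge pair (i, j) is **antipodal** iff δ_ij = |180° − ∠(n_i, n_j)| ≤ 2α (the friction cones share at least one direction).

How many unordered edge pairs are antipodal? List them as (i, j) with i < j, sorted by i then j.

count = 2; pairs: (1,3), (2,6)

α = atan 0.15 = 8.53°;  2α = 17.06°
n_0 = (+0.6651, -0.7468)
n_1 = (+0.9829, -0.1843)
n_2 = (+0.0620, +0.9981)
n_3 = (-0.9988, +0.0499)
n_4 = (-0.8465, -0.5325)
n_5 = (-0.4513, -0.8924)
n_6 = (+0.0750, -0.9972)
  (0,1): δ = 142.31°  ·
  (0,2): δ = 45.24°  ·
  (0,3): δ = 45.45°  ·
  (0,4): δ = 80.48°  ·
  (0,5): δ = 111.48°  ·
  (0,6): δ = 142.61°  ·
  (1,2): δ = 82.93°  ·
  (1,3): δ = 7.76°  ✓
  (1,4): δ = 42.79°  ·
  (1,5): δ = 73.79°  ·
  (1,6): δ = 104.92°  ·
  (2,3): δ = 89.31°  ·
  (2,4): δ = 54.28°  ·
  (2,5): δ = 23.28°  ·
  (2,6): δ = 7.85°  ✓
  (3,4): δ = 144.97°  ·
  (3,5): δ = 113.97°  ·
  (3,6): δ = 82.84°  ·
  (4,5): δ = 149.00°  ·
  (4,6): δ = 117.87°  ·
  (5,6): δ = 148.87°  ·
antipodal pairs: 2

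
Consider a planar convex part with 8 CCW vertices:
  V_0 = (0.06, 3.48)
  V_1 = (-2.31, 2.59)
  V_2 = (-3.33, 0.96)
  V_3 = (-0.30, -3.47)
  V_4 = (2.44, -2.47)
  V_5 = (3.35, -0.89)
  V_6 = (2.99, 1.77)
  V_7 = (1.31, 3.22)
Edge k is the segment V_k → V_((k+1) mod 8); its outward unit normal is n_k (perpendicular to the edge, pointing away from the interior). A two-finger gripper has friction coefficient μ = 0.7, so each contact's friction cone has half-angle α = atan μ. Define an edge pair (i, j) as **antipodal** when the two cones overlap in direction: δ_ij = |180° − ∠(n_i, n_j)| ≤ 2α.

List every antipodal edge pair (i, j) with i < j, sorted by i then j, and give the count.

α = atan 0.7 = 34.99°;  2α = 69.98°
n_0 = (-0.3516, +0.9362)
n_1 = (-0.8477, +0.5305)
n_2 = (-0.8254, -0.5646)
n_3 = (+0.3428, -0.9394)
n_4 = (+0.8666, -0.4991)
n_5 = (+0.9910, +0.1341)
n_6 = (+0.6534, +0.7570)
n_7 = (+0.2036, +0.9790)
  (0,1): δ = 142.62°  ·
  (0,2): δ = 76.21°  ·
  (0,3): δ = 0.53°  ✓
  (0,4): δ = 39.48°  ✓
  (0,5): δ = 77.12°  ·
  (0,6): δ = 118.62°  ·
  (0,7): δ = 147.67°  ·
  (1,2): δ = 113.59°  ·
  (1,3): δ = 37.91°  ✓
  (1,4): δ = 2.10°  ✓
  (1,5): δ = 39.74°  ✓
  (1,6): δ = 81.24°  ·
  (1,7): δ = 110.29°  ·
  (2,3): δ = 104.32°  ·
  (2,4): δ = 64.31°  ✓
  (2,5): δ = 26.66°  ✓
  (2,6): δ = 14.83°  ✓
  (2,7): δ = 43.88°  ✓
  (3,4): δ = 139.99°  ·
  (3,5): δ = 102.34°  ·
  (3,6): δ = 60.85°  ✓
  (3,7): δ = 31.80°  ✓
  (4,5): δ = 142.35°  ·
  (4,6): δ = 100.86°  ·
  (4,7): δ = 71.81°  ·
  (5,6): δ = 138.50°  ·
  (5,7): δ = 109.46°  ·
  (6,7): δ = 150.95°  ·
antipodal pairs: 11

count = 11; pairs: (0,3), (0,4), (1,3), (1,4), (1,5), (2,4), (2,5), (2,6), (2,7), (3,6), (3,7)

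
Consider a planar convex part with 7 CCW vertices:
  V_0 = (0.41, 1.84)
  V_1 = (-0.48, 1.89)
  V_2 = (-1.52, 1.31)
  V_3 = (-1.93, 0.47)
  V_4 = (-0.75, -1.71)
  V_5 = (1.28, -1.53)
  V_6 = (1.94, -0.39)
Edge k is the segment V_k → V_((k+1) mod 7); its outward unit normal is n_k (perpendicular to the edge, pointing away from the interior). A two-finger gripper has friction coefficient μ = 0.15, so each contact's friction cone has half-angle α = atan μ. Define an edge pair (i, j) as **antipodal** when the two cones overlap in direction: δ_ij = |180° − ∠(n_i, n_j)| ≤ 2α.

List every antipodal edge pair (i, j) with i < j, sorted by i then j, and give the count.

count = 3; pairs: (0,4), (2,5), (3,6)

α = atan 0.15 = 8.53°;  2α = 17.06°
n_0 = (+0.0561, +0.9984)
n_1 = (-0.4871, +0.8734)
n_2 = (-0.8987, +0.4386)
n_3 = (-0.8794, -0.4760)
n_4 = (+0.0883, -0.9961)
n_5 = (+0.8654, -0.5010)
n_6 = (+0.8246, +0.5657)
  (0,1): δ = 147.64°  ·
  (0,2): δ = 112.80°  ·
  (0,3): δ = 58.36°  ·
  (0,4): δ = 8.28°  ✓
  (0,5): δ = 63.15°  ·
  (0,6): δ = 127.67°  ·
  (1,2): δ = 145.16°  ·
  (1,3): δ = 90.72°  ·
  (1,4): δ = 24.08°  ·
  (1,5): δ = 30.78°  ·
  (1,6): δ = 95.31°  ·
  (2,3): δ = 125.56°  ·
  (2,4): δ = 58.92°  ·
  (2,5): δ = 4.05°  ✓
  (2,6): δ = 60.47°  ·
  (3,4): δ = 113.36°  ·
  (3,5): δ = 58.49°  ·
  (3,6): δ = 6.03°  ✓
  (4,5): δ = 125.14°  ·
  (4,6): δ = 60.61°  ·
  (5,6): δ = 115.48°  ·
antipodal pairs: 3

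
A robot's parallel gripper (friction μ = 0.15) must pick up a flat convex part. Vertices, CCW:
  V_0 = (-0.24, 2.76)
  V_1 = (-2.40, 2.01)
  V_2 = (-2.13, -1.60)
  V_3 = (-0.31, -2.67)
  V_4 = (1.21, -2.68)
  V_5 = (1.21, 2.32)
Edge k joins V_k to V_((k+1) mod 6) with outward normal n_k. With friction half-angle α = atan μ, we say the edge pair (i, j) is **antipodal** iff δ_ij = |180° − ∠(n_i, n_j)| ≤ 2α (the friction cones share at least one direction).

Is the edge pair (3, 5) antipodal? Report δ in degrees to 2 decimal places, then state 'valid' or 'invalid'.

α = atan 0.15 = 8.53°;  2α = 17.06°
edge 3: e_3 = (+1.52, -0.01);  n_3 = (-0.0066, -1.0000)
edge 5: e_5 = (-1.45, +0.44);  n_5 = (+0.2904, +0.9569)
∠(n_3, n_5) = 163.50°
δ = |180° − 163.50°| = 16.50°
16.50° ≤ 2α = 17.06°  →  valid

δ = 16.50°, valid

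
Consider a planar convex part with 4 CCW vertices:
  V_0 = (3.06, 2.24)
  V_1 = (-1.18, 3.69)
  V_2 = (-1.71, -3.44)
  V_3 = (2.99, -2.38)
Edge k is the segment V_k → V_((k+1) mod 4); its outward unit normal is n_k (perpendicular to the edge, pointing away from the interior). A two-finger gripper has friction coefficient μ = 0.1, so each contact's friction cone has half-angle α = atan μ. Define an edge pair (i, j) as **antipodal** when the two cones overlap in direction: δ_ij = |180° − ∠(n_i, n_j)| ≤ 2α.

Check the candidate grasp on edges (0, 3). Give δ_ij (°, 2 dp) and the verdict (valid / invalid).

δ = 108.01°, invalid

α = atan 0.1 = 5.71°;  2α = 11.42°
edge 0: e_0 = (-4.24, +1.45);  n_0 = (+0.3236, +0.9462)
edge 3: e_3 = (+0.07, +4.62);  n_3 = (+0.9999, -0.0151)
∠(n_0, n_3) = 71.99°
δ = |180° − 71.99°| = 108.01°
108.01° > 2α = 11.42°  →  invalid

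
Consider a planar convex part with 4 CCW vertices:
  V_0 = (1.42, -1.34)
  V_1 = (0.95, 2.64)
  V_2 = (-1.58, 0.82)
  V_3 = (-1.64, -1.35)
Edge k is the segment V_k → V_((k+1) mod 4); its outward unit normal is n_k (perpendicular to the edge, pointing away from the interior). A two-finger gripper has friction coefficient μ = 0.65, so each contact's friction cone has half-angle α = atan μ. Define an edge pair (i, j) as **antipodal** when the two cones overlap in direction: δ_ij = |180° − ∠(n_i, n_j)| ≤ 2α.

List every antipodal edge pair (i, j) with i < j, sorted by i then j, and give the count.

α = atan 0.65 = 33.02°;  2α = 66.05°
n_0 = (+0.9931, +0.1173)
n_1 = (-0.5840, +0.8118)
n_2 = (-0.9996, +0.0276)
n_3 = (+0.0033, -1.0000)
  (0,1): δ = 61.00°  ✓
  (0,2): δ = 8.32°  ✓
  (0,3): δ = 83.45°  ·
  (1,2): δ = 127.31°  ·
  (1,3): δ = 35.54°  ✓
  (2,3): δ = 88.23°  ·
antipodal pairs: 3

count = 3; pairs: (0,1), (0,2), (1,3)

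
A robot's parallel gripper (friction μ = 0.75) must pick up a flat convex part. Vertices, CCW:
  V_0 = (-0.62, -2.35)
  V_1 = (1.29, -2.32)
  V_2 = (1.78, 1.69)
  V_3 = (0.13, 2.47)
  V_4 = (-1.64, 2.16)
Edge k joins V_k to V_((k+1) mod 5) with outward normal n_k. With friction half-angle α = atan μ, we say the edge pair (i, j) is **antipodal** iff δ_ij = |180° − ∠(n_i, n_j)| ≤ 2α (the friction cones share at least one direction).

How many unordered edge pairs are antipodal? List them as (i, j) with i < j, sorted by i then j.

count = 5; pairs: (0,2), (0,3), (1,3), (1,4), (2,4)

α = atan 0.75 = 36.87°;  2α = 73.74°
n_0 = (+0.0157, -0.9999)
n_1 = (+0.9926, -0.1213)
n_2 = (+0.4274, +0.9041)
n_3 = (-0.1725, +0.9850)
n_4 = (-0.9754, -0.2206)
  (0,1): δ = 97.87°  ·
  (0,2): δ = 26.20°  ✓
  (0,3): δ = 9.03°  ✓
  (0,4): δ = 101.84°  ·
  (1,2): δ = 108.33°  ·
  (1,3): δ = 73.10°  ✓
  (1,4): δ = 19.71°  ✓
  (2,3): δ = 144.76°  ·
  (2,4): δ = 51.95°  ✓
  (3,4): δ = 87.19°  ·
antipodal pairs: 5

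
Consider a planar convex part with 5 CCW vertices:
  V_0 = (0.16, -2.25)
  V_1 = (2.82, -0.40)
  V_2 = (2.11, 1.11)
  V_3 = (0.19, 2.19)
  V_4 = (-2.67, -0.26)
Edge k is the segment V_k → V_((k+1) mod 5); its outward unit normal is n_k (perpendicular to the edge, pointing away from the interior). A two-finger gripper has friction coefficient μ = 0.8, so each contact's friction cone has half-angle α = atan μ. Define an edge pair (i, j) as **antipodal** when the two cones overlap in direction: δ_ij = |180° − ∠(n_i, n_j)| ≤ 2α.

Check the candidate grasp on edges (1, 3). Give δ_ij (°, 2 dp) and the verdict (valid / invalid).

α = atan 0.8 = 38.66°;  2α = 77.32°
edge 1: e_1 = (-0.71, +1.51);  n_1 = (+0.9050, +0.4255)
edge 3: e_3 = (-2.86, -2.45);  n_3 = (-0.6506, +0.7594)
∠(n_1, n_3) = 105.40°
δ = |180° − 105.40°| = 74.60°
74.60° ≤ 2α = 77.32°  →  valid

δ = 74.60°, valid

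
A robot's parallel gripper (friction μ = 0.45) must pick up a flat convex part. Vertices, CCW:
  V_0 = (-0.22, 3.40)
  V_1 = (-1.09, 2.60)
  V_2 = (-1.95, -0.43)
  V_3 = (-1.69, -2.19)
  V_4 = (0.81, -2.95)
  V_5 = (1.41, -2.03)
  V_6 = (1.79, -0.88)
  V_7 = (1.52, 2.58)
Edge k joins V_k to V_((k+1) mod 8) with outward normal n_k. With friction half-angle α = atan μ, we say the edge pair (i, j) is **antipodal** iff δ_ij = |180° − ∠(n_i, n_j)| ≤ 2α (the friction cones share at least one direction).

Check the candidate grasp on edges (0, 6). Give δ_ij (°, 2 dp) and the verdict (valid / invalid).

δ = 51.86°, invalid

α = atan 0.45 = 24.23°;  2α = 48.46°
edge 0: e_0 = (-0.87, -0.80);  n_0 = (-0.6769, +0.7361)
edge 6: e_6 = (-0.27, +3.46);  n_6 = (+0.9970, +0.0778)
∠(n_0, n_6) = 128.14°
δ = |180° − 128.14°| = 51.86°
51.86° > 2α = 48.46°  →  invalid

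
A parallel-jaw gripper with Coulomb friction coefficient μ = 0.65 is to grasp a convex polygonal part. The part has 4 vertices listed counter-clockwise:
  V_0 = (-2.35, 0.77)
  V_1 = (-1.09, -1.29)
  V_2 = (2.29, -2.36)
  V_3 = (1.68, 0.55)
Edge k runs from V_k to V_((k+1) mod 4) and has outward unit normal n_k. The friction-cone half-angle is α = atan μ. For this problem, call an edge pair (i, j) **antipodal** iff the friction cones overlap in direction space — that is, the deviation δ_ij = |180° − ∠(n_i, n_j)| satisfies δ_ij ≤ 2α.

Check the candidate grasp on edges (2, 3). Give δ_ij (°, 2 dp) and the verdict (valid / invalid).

δ = 104.96°, invalid

α = atan 0.65 = 33.02°;  2α = 66.05°
edge 2: e_2 = (-0.61, +2.91);  n_2 = (+0.9787, +0.2052)
edge 3: e_3 = (-4.03, +0.22);  n_3 = (+0.0545, +0.9985)
∠(n_2, n_3) = 75.04°
δ = |180° − 75.04°| = 104.96°
104.96° > 2α = 66.05°  →  invalid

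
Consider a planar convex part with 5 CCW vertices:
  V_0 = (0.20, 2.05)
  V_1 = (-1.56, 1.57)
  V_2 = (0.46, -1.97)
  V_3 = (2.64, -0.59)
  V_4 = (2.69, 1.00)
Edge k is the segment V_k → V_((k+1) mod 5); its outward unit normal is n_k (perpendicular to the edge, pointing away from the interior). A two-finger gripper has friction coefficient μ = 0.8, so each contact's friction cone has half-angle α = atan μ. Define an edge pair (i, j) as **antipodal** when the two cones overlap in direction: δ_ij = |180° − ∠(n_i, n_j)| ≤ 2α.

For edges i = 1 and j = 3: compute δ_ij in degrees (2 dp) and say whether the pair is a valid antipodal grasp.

δ = 31.51°, valid

α = atan 0.8 = 38.66°;  2α = 77.32°
edge 1: e_1 = (+2.02, -3.54);  n_1 = (-0.8685, -0.4956)
edge 3: e_3 = (+0.05, +1.59);  n_3 = (+0.9995, -0.0314)
∠(n_1, n_3) = 148.49°
δ = |180° − 148.49°| = 31.51°
31.51° ≤ 2α = 77.32°  →  valid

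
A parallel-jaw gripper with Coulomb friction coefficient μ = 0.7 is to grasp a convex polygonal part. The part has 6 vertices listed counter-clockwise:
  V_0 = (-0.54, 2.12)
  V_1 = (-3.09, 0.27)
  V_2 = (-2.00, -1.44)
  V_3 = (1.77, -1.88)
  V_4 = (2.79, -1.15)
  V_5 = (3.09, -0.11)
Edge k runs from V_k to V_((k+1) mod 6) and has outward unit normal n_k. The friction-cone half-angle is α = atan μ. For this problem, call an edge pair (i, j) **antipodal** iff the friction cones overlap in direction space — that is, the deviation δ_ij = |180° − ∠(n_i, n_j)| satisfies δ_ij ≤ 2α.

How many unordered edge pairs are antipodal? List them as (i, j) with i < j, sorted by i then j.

α = atan 0.7 = 34.99°;  2α = 69.98°
n_0 = (-0.5872, +0.8094)
n_1 = (-0.8433, -0.5375)
n_2 = (-0.1159, -0.9933)
n_3 = (+0.5820, -0.8132)
n_4 = (+0.9608, -0.2772)
n_5 = (+0.5234, +0.8521)
  (0,1): δ = 93.45°  ·
  (0,2): δ = 42.62°  ✓
  (0,3): δ = 0.37°  ✓
  (0,4): δ = 37.95°  ✓
  (0,5): δ = 112.48°  ·
  (1,2): δ = 129.17°  ·
  (1,3): δ = 86.92°  ·
  (1,4): δ = 48.61°  ✓
  (1,5): δ = 25.92°  ✓
  (2,3): δ = 137.75°  ·
  (2,4): δ = 99.43°  ·
  (2,5): δ = 24.91°  ✓
  (3,4): δ = 141.68°  ·
  (3,5): δ = 67.15°  ✓
  (4,5): δ = 105.47°  ·
antipodal pairs: 7

count = 7; pairs: (0,2), (0,3), (0,4), (1,4), (1,5), (2,5), (3,5)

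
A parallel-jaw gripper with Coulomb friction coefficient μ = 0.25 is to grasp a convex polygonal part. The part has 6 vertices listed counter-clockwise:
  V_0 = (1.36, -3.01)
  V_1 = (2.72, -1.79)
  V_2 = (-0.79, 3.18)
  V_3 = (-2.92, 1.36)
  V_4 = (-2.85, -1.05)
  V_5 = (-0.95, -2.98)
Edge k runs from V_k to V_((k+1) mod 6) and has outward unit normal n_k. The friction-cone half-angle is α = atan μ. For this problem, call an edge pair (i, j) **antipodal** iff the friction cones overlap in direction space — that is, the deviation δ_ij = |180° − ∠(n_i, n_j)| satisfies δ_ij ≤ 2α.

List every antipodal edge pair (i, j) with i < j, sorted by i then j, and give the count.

α = atan 0.25 = 14.04°;  2α = 28.07°
n_0 = (+0.6678, -0.7444)
n_1 = (+0.8168, +0.5769)
n_2 = (-0.6496, +0.7603)
n_3 = (-0.9996, -0.0290)
n_4 = (-0.7126, -0.7015)
n_5 = (-0.0130, -0.9999)
  (0,1): δ = 96.66°  ·
  (0,2): δ = 1.38°  ✓
  (0,3): δ = 49.77°  ·
  (0,4): δ = 92.66°  ·
  (0,5): δ = 137.36°  ·
  (1,2): δ = 84.72°  ·
  (1,3): δ = 33.57°  ·
  (1,4): δ = 9.32°  ✓
  (1,5): δ = 54.02°  ·
  (2,3): δ = 128.85°  ·
  (2,4): δ = 85.96°  ·
  (2,5): δ = 41.26°  ·
  (3,4): δ = 137.11°  ·
  (3,5): δ = 92.41°  ·
  (4,5): δ = 135.30°  ·
antipodal pairs: 2

count = 2; pairs: (0,2), (1,4)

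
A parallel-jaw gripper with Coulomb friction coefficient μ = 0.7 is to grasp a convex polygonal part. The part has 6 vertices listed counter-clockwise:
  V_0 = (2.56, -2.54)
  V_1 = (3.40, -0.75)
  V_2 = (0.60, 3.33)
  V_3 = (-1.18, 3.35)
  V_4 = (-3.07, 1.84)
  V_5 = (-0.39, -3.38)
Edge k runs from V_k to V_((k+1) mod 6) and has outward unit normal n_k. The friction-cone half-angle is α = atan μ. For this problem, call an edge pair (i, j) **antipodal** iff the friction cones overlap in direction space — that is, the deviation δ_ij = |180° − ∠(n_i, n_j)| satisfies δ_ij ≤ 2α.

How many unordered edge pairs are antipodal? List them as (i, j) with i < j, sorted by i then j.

α = atan 0.7 = 34.99°;  2α = 69.98°
n_0 = (+0.9053, -0.4248)
n_1 = (+0.8245, +0.5658)
n_2 = (+0.0112, +0.9999)
n_3 = (-0.6242, +0.7813)
n_4 = (-0.8896, -0.4567)
n_5 = (+0.2739, -0.9618)
  (0,1): δ = 120.40°  ·
  (0,2): δ = 65.50°  ✓
  (0,3): δ = 26.24°  ✓
  (0,4): δ = 52.32°  ✓
  (0,5): δ = 131.03°  ·
  (1,2): δ = 125.10°  ·
  (1,3): δ = 85.84°  ·
  (1,4): δ = 7.28°  ✓
  (1,5): δ = 71.43°  ·
  (2,3): δ = 140.73°  ·
  (2,4): δ = 62.18°  ✓
  (2,5): δ = 16.54°  ✓
  (3,4): δ = 101.45°  ·
  (3,5): δ = 22.73°  ✓
  (4,5): δ = 101.28°  ·
antipodal pairs: 7

count = 7; pairs: (0,2), (0,3), (0,4), (1,4), (2,4), (2,5), (3,5)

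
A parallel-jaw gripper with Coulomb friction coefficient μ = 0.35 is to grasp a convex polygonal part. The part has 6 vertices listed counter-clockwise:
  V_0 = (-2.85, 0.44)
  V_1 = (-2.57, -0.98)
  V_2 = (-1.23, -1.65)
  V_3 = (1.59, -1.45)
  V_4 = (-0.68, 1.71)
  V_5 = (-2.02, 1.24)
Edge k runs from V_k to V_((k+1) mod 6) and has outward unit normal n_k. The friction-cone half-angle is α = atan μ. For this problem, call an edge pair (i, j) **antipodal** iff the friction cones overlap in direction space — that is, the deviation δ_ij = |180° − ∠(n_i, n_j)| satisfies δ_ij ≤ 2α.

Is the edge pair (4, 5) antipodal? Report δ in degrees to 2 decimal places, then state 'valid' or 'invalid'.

δ = 155.38°, invalid

α = atan 0.35 = 19.29°;  2α = 38.58°
edge 4: e_4 = (-1.34, -0.47);  n_4 = (-0.3310, +0.9436)
edge 5: e_5 = (-0.83, -0.80);  n_5 = (-0.6940, +0.7200)
∠(n_4, n_5) = 24.62°
δ = |180° − 24.62°| = 155.38°
155.38° > 2α = 38.58°  →  invalid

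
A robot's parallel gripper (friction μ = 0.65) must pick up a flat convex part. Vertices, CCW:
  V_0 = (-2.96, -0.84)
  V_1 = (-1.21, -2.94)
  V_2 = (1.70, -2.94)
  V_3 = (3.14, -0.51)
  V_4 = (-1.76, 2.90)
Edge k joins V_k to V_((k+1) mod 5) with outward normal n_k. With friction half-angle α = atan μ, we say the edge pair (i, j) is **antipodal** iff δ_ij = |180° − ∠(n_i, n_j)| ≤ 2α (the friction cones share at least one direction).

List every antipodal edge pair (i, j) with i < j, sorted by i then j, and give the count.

count = 3; pairs: (0,3), (1,3), (2,4)

α = atan 0.65 = 33.02°;  2α = 66.05°
n_0 = (-0.7682, -0.6402)
n_1 = (+0.0000, -1.0000)
n_2 = (+0.8603, -0.5098)
n_3 = (+0.5712, +0.8208)
n_4 = (-0.9522, +0.3055)
  (0,1): δ = 129.81°  ·
  (0,2): δ = 70.46°  ·
  (0,3): δ = 15.36°  ✓
  (0,4): δ = 122.41°  ·
  (1,2): δ = 120.65°  ·
  (1,3): δ = 34.83°  ✓
  (1,4): δ = 72.21°  ·
  (2,3): δ = 94.18°  ·
  (2,4): δ = 12.86°  ✓
  (3,4): δ = 72.95°  ·
antipodal pairs: 3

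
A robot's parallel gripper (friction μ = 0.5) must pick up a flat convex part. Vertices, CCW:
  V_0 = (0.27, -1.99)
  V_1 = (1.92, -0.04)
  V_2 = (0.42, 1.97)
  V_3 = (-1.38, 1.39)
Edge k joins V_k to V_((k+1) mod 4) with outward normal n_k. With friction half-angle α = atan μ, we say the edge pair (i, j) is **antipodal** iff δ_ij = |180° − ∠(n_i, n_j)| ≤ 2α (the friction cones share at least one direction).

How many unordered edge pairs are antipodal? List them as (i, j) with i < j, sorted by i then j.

count = 2; pairs: (0,2), (1,3)

α = atan 0.5 = 26.57°;  2α = 53.13°
n_0 = (+0.7634, -0.6459)
n_1 = (+0.8014, +0.5981)
n_2 = (-0.3067, +0.9518)
n_3 = (-0.8986, -0.4387)
  (0,1): δ = 103.03°  ·
  (0,2): δ = 31.90°  ✓
  (0,3): δ = 66.26°  ·
  (1,2): δ = 108.87°  ·
  (1,3): δ = 10.71°  ✓
  (2,3): δ = 81.84°  ·
antipodal pairs: 2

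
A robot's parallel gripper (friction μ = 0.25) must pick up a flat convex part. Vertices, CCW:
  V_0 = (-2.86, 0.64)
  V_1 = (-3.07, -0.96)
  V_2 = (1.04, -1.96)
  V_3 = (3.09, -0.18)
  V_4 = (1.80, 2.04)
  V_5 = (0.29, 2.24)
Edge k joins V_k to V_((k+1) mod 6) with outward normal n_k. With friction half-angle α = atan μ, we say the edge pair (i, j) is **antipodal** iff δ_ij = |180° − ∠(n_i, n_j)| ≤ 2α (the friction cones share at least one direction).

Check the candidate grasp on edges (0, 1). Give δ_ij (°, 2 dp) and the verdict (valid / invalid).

α = atan 0.25 = 14.04°;  2α = 28.07°
edge 0: e_0 = (-0.21, -1.60);  n_0 = (-0.9915, +0.1301)
edge 1: e_1 = (+4.11, -1.00);  n_1 = (-0.2364, -0.9717)
∠(n_0, n_1) = 83.80°
δ = |180° − 83.80°| = 96.20°
96.20° > 2α = 28.07°  →  invalid

δ = 96.20°, invalid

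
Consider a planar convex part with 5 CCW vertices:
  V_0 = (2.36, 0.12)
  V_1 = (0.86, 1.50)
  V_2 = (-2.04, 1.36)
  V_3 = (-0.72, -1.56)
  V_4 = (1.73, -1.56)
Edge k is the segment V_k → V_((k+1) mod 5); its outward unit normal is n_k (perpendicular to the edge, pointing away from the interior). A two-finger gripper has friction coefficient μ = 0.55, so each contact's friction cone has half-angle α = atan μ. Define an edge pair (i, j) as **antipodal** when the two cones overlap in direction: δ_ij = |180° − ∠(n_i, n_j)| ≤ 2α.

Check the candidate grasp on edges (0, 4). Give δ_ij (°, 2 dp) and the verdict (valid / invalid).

α = atan 0.55 = 28.81°;  2α = 57.62°
edge 0: e_0 = (-1.50, +1.38);  n_0 = (+0.6771, +0.7359)
edge 4: e_4 = (+0.63, +1.68);  n_4 = (+0.9363, -0.3511)
∠(n_0, n_4) = 67.94°
δ = |180° − 67.94°| = 112.06°
112.06° > 2α = 57.62°  →  invalid

δ = 112.06°, invalid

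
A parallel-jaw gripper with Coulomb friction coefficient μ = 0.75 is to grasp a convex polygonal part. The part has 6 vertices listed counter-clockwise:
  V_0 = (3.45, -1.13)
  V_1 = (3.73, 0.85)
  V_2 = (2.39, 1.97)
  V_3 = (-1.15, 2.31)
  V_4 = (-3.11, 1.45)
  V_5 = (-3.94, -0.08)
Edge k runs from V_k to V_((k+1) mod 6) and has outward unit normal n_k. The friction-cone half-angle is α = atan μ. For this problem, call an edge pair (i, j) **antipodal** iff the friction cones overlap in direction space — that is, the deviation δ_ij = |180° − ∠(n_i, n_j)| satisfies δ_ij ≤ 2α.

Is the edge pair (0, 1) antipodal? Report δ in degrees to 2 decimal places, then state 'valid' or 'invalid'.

α = atan 0.75 = 36.87°;  2α = 73.74°
edge 0: e_0 = (+0.28, +1.98);  n_0 = (+0.9901, -0.1400)
edge 1: e_1 = (-1.34, +1.12);  n_1 = (+0.6413, +0.7673)
∠(n_0, n_1) = 58.16°
δ = |180° − 58.16°| = 121.84°
121.84° > 2α = 73.74°  →  invalid

δ = 121.84°, invalid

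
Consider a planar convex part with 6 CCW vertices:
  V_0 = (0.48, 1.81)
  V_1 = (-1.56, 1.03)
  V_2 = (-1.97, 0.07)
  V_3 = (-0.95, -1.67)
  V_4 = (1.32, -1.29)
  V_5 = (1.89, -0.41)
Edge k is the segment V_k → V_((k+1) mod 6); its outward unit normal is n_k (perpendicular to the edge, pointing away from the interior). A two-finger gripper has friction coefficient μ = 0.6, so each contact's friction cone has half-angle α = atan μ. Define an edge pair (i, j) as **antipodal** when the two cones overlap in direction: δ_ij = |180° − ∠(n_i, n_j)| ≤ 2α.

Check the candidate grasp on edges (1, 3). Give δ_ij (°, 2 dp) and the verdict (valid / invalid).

α = atan 0.6 = 30.96°;  2α = 61.93°
edge 1: e_1 = (-0.41, -0.96);  n_1 = (-0.9196, +0.3928)
edge 3: e_3 = (+2.27, +0.38);  n_3 = (+0.1651, -0.9863)
∠(n_1, n_3) = 122.63°
δ = |180° − 122.63°| = 57.37°
57.37° ≤ 2α = 61.93°  →  valid

δ = 57.37°, valid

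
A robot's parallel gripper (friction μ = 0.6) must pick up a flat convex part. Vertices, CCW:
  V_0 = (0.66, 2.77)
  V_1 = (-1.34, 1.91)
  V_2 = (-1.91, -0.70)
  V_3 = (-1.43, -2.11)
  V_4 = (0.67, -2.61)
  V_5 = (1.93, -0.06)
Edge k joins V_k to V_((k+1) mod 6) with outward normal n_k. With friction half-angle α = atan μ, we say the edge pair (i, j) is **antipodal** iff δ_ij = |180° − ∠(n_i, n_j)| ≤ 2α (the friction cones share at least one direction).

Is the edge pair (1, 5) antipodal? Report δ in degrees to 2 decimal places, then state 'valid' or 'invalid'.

α = atan 0.6 = 30.96°;  2α = 61.93°
edge 1: e_1 = (-0.57, -2.61);  n_1 = (-0.9770, +0.2134)
edge 5: e_5 = (-1.27, +2.83);  n_5 = (+0.9123, +0.4094)
∠(n_1, n_5) = 143.51°
δ = |180° − 143.51°| = 36.49°
36.49° ≤ 2α = 61.93°  →  valid

δ = 36.49°, valid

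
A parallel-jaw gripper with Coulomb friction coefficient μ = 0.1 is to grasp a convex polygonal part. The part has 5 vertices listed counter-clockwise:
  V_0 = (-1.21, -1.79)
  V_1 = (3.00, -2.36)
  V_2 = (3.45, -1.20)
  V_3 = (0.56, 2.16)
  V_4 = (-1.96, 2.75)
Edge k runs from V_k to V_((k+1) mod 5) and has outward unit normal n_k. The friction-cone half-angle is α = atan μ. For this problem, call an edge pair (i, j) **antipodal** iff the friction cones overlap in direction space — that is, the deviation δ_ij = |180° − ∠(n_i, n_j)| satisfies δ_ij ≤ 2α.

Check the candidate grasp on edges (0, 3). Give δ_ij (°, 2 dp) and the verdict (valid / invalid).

δ = 5.47°, valid

α = atan 0.1 = 5.71°;  2α = 11.42°
edge 0: e_0 = (+4.21, -0.57);  n_0 = (-0.1342, -0.9910)
edge 3: e_3 = (-2.52, +0.59);  n_3 = (+0.2280, +0.9737)
∠(n_0, n_3) = 174.53°
δ = |180° − 174.53°| = 5.47°
5.47° ≤ 2α = 11.42°  →  valid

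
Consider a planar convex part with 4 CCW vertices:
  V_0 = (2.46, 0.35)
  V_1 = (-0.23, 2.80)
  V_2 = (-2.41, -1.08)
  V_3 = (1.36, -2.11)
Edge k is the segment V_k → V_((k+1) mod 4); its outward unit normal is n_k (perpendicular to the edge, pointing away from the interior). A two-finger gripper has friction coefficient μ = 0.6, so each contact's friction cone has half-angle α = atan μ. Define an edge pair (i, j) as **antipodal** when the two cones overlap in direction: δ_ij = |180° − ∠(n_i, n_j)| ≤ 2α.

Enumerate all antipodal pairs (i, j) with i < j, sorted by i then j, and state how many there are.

count = 2; pairs: (0,2), (1,3)

α = atan 0.6 = 30.96°;  2α = 61.93°
n_0 = (+0.6734, +0.7393)
n_1 = (-0.8718, +0.4898)
n_2 = (-0.2636, -0.9646)
n_3 = (+0.9129, -0.4082)
  (0,1): δ = 77.00°  ·
  (0,2): δ = 27.05°  ✓
  (0,3): δ = 108.23°  ·
  (1,2): δ = 75.95°  ·
  (1,3): δ = 5.24°  ✓
  (2,3): δ = 98.81°  ·
antipodal pairs: 2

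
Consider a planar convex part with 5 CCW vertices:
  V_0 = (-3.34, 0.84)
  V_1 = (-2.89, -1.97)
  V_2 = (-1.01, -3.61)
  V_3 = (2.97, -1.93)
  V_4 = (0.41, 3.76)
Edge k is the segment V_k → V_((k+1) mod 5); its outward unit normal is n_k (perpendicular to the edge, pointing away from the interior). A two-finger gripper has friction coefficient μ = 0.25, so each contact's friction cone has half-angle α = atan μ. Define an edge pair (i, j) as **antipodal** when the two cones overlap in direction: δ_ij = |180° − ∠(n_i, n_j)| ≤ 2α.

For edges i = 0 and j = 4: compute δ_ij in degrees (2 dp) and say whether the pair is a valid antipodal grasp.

α = atan 0.25 = 14.04°;  2α = 28.07°
edge 0: e_0 = (+0.45, -2.81);  n_0 = (-0.9874, -0.1581)
edge 4: e_4 = (-3.75, -2.92);  n_4 = (-0.6144, +0.7890)
∠(n_0, n_4) = 61.19°
δ = |180° − 61.19°| = 118.81°
118.81° > 2α = 28.07°  →  invalid

δ = 118.81°, invalid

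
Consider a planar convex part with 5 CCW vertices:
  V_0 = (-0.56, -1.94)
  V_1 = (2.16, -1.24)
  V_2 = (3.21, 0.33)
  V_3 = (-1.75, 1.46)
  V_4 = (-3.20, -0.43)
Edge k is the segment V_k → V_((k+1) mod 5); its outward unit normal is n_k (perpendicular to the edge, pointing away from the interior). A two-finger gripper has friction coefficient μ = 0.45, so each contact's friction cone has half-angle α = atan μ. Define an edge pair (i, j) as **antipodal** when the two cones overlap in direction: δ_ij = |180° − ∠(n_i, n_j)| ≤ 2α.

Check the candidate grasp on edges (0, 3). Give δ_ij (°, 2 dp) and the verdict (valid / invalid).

α = atan 0.45 = 24.23°;  2α = 48.46°
edge 0: e_0 = (+2.72, +0.70);  n_0 = (+0.2492, -0.9684)
edge 3: e_3 = (-1.45, -1.89);  n_3 = (-0.7934, +0.6087)
∠(n_0, n_3) = 141.93°
δ = |180° − 141.93°| = 38.07°
38.07° ≤ 2α = 48.46°  →  valid

δ = 38.07°, valid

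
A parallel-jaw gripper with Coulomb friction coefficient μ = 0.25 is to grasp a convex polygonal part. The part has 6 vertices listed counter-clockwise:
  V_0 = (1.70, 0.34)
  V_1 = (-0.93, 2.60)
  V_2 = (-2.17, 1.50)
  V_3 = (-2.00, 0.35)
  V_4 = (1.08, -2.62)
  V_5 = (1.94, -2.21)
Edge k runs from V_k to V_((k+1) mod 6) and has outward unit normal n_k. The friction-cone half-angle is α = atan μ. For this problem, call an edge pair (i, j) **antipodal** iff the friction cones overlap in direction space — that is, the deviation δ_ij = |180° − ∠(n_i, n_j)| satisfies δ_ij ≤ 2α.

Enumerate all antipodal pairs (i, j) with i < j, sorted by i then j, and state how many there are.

count = 3; pairs: (0,3), (1,4), (2,5)

α = atan 0.25 = 14.04°;  2α = 28.07°
n_0 = (+0.6517, +0.7584)
n_1 = (-0.6636, +0.7481)
n_2 = (-0.9892, -0.1462)
n_3 = (-0.6941, -0.7198)
n_4 = (+0.4303, -0.9027)
n_5 = (+0.9956, +0.0937)
  (0,1): δ = 97.75°  ·
  (0,2): δ = 40.92°  ·
  (0,3): δ = 3.29°  ✓
  (0,4): δ = 66.16°  ·
  (0,5): δ = 136.05°  ·
  (1,2): δ = 123.17°  ·
  (1,3): δ = 85.53°  ·
  (1,4): δ = 16.09°  ✓
  (1,5): δ = 53.80°  ·
  (2,3): δ = 142.37°  ·
  (2,4): δ = 72.92°  ·
  (2,5): δ = 3.03°  ✓
  (3,4): δ = 110.55°  ·
  (3,5): δ = 40.66°  ·
  (4,5): δ = 110.11°  ·
antipodal pairs: 3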